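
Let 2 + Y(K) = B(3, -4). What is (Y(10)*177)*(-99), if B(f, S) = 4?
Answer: -35046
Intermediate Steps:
Y(K) = 2 (Y(K) = -2 + 4 = 2)
(Y(10)*177)*(-99) = (2*177)*(-99) = 354*(-99) = -35046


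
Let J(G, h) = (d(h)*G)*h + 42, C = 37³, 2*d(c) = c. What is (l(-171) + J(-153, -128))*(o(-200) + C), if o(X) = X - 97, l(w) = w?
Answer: -63121497780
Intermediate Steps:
d(c) = c/2
C = 50653
J(G, h) = 42 + G*h²/2 (J(G, h) = ((h/2)*G)*h + 42 = (G*h/2)*h + 42 = G*h²/2 + 42 = 42 + G*h²/2)
o(X) = -97 + X
(l(-171) + J(-153, -128))*(o(-200) + C) = (-171 + (42 + (½)*(-153)*(-128)²))*((-97 - 200) + 50653) = (-171 + (42 + (½)*(-153)*16384))*(-297 + 50653) = (-171 + (42 - 1253376))*50356 = (-171 - 1253334)*50356 = -1253505*50356 = -63121497780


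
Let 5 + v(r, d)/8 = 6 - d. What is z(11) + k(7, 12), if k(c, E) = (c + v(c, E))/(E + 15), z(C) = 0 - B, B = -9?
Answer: 6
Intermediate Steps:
v(r, d) = 8 - 8*d (v(r, d) = -40 + 8*(6 - d) = -40 + (48 - 8*d) = 8 - 8*d)
z(C) = 9 (z(C) = 0 - 1*(-9) = 0 + 9 = 9)
k(c, E) = (8 + c - 8*E)/(15 + E) (k(c, E) = (c + (8 - 8*E))/(E + 15) = (8 + c - 8*E)/(15 + E))
z(11) + k(7, 12) = 9 + (8 + 7 - 8*12)/(15 + 12) = 9 + (8 + 7 - 96)/27 = 9 + (1/27)*(-81) = 9 - 3 = 6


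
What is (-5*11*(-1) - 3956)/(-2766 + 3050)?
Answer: -3901/284 ≈ -13.736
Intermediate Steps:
(-5*11*(-1) - 3956)/(-2766 + 3050) = (-55*(-1) - 3956)/284 = (55 - 3956)*(1/284) = -3901*1/284 = -3901/284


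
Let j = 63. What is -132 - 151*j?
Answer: -9645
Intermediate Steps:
-132 - 151*j = -132 - 151*63 = -132 - 9513 = -9645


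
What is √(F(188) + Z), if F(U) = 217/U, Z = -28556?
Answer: 3*I*√28034513/94 ≈ 168.98*I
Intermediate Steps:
√(F(188) + Z) = √(217/188 - 28556) = √(-5368311/188) = 3*I*√28034513/94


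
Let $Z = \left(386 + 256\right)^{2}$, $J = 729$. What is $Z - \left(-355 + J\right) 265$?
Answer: $313054$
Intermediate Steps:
$Z = 412164$ ($Z = 642^{2} = 412164$)
$Z - \left(-355 + J\right) 265 = 412164 - \left(-355 + 729\right) 265 = 412164 - 374 \cdot 265 = 412164 - 99110 = 313054$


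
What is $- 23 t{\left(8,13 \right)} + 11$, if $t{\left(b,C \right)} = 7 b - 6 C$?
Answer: $517$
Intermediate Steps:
$t{\left(b,C \right)} = - 6 C + 7 b$
$- 23 t{\left(8,13 \right)} + 11 = - 23 \left(\left(-6\right) 13 + 7 \cdot 8\right) + 11 = - 23 \left(-78 + 56\right) + 11 = \left(-23\right) \left(-22\right) + 11 = 506 + 11 = 517$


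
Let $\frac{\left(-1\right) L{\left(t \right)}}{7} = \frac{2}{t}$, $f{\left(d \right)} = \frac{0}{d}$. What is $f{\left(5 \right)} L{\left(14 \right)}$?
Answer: $0$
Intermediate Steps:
$f{\left(d \right)} = 0$
$L{\left(t \right)} = - \frac{14}{t}$ ($L{\left(t \right)} = - 7 \frac{2}{t} = - \frac{14}{t}$)
$f{\left(5 \right)} L{\left(14 \right)} = 0 \left(- \frac{14}{14}\right) = 0 \left(\left(-14\right) \frac{1}{14}\right) = 0 \left(-1\right) = 0$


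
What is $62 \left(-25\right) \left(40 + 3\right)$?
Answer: $-66650$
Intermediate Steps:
$62 \left(-25\right) \left(40 + 3\right) = \left(-1550\right) 43 = -66650$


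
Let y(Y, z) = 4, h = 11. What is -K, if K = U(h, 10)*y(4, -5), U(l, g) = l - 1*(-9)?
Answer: -80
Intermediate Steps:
U(l, g) = 9 + l (U(l, g) = l + 9 = 9 + l)
K = 80 (K = (9 + 11)*4 = 20*4 = 80)
-K = -1*80 = -80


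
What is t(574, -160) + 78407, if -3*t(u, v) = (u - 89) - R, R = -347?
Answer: 234389/3 ≈ 78130.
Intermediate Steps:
t(u, v) = -86 - u/3 (t(u, v) = -((u - 89) - 1*(-347))/3 = -((-89 + u) + 347)/3 = -(258 + u)/3 = -86 - u/3)
t(574, -160) + 78407 = (-86 - ⅓*574) + 78407 = (-86 - 574/3) + 78407 = -832/3 + 78407 = 234389/3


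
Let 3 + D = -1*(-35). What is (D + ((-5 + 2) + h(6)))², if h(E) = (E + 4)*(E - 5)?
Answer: 1521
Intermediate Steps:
h(E) = (-5 + E)*(4 + E) (h(E) = (4 + E)*(-5 + E) = (-5 + E)*(4 + E))
D = 32 (D = -3 - 1*(-35) = -3 + 35 = 32)
(D + ((-5 + 2) + h(6)))² = (32 + ((-5 + 2) + (-20 + 6² - 1*6)))² = (32 + (-3 + (-20 + 36 - 6)))² = (32 + (-3 + 10))² = (32 + 7)² = 39² = 1521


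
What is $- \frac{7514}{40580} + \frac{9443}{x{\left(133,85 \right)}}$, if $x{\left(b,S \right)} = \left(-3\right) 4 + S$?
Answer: $\frac{191324209}{1481170} \approx 129.17$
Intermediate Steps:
$x{\left(b,S \right)} = -12 + S$
$- \frac{7514}{40580} + \frac{9443}{x{\left(133,85 \right)}} = - \frac{7514}{40580} + \frac{9443}{-12 + 85} = \left(-7514\right) \frac{1}{40580} + \frac{9443}{73} = - \frac{3757}{20290} + 9443 \cdot \frac{1}{73} = - \frac{3757}{20290} + \frac{9443}{73} = \frac{191324209}{1481170}$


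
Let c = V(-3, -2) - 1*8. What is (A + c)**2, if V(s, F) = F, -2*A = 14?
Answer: 289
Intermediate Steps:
A = -7 (A = -1/2*14 = -7)
c = -10 (c = -2 - 1*8 = -2 - 8 = -10)
(A + c)**2 = (-7 - 10)**2 = (-17)**2 = 289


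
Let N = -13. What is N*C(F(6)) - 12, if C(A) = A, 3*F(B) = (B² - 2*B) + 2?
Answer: -374/3 ≈ -124.67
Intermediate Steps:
F(B) = ⅔ - 2*B/3 + B²/3 (F(B) = ((B² - 2*B) + 2)/3 = (2 + B² - 2*B)/3 = ⅔ - 2*B/3 + B²/3)
N*C(F(6)) - 12 = -13*(⅔ - ⅔*6 + (⅓)*6²) - 12 = -13*(⅔ - 4 + (⅓)*36) - 12 = -13*(⅔ - 4 + 12) - 12 = -13*26/3 - 12 = -338/3 - 12 = -374/3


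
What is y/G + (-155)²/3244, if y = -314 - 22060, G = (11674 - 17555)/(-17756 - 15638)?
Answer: -2423637171839/19077964 ≈ -1.2704e+5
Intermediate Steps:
G = 5881/33394 (G = -5881/(-33394) = -5881*(-1/33394) = 5881/33394 ≈ 0.17611)
y = -22374
y/G + (-155)²/3244 = -22374/5881/33394 + (-155)²/3244 = -22374*33394/5881 + 24025*(1/3244) = -747157356/5881 + 24025/3244 = -2423637171839/19077964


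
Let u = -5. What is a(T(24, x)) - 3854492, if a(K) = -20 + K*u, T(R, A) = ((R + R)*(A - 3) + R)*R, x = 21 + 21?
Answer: -4082032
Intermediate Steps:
x = 42
T(R, A) = R*(R + 2*R*(-3 + A)) (T(R, A) = ((2*R)*(-3 + A) + R)*R = (2*R*(-3 + A) + R)*R = (R + 2*R*(-3 + A))*R = R*(R + 2*R*(-3 + A)))
a(K) = -20 - 5*K (a(K) = -20 + K*(-5) = -20 - 5*K)
a(T(24, x)) - 3854492 = (-20 - 5*24²*(-5 + 2*42)) - 3854492 = (-20 - 2880*(-5 + 84)) - 3854492 = (-20 - 2880*79) - 3854492 = (-20 - 5*45504) - 3854492 = (-20 - 227520) - 3854492 = -227540 - 3854492 = -4082032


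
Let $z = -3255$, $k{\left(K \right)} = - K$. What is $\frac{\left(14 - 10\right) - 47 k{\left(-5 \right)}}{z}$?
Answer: $\frac{11}{155} \approx 0.070968$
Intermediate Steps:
$\frac{\left(14 - 10\right) - 47 k{\left(-5 \right)}}{z} = \frac{\left(14 - 10\right) - 47 \left(\left(-1\right) \left(-5\right)\right)}{-3255} = \left(4 - 235\right) \left(- \frac{1}{3255}\right) = \left(-231\right) \left(- \frac{1}{3255}\right) = \frac{11}{155}$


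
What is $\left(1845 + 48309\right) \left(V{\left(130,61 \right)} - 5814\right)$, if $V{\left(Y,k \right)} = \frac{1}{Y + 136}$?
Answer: $- \frac{38782157271}{133} \approx -2.916 \cdot 10^{8}$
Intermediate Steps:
$V{\left(Y,k \right)} = \frac{1}{136 + Y}$
$\left(1845 + 48309\right) \left(V{\left(130,61 \right)} - 5814\right) = \left(1845 + 48309\right) \left(\frac{1}{136 + 130} - 5814\right) = 50154 \left(\frac{1}{266} - 5814\right) = 50154 \left(- \frac{1546523}{266}\right) = - \frac{38782157271}{133}$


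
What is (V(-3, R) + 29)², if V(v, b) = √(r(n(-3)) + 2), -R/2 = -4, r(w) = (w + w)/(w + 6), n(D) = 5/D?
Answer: 10949/13 + 232*√13/13 ≈ 906.58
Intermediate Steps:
r(w) = 2*w/(6 + w) (r(w) = (2*w)/(6 + w) = 2*w/(6 + w))
R = 8 (R = -2*(-4) = 8)
V(v, b) = 4*√13/13 (V(v, b) = √(2*(5/(-3))/(6 + 5/(-3)) + 2) = √(2*(5*(-⅓))/(6 + 5*(-⅓)) + 2) = √(2*(-5/3)/(6 - 5/3) + 2) = √(2*(-5/3)/(13/3) + 2) = √(2*(-5/3)*(3/13) + 2) = √(-10/13 + 2) = √(16/13) = 4*√13/13)
(V(-3, R) + 29)² = (4*√13/13 + 29)² = (29 + 4*√13/13)²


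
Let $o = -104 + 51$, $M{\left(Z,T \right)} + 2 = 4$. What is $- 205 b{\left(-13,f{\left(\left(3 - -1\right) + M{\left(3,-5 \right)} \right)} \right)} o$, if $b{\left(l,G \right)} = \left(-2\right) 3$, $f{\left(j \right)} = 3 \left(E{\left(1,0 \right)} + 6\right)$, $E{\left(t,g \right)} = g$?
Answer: $-65190$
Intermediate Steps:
$M{\left(Z,T \right)} = 2$ ($M{\left(Z,T \right)} = -2 + 4 = 2$)
$o = -53$
$f{\left(j \right)} = 18$ ($f{\left(j \right)} = 3 \left(0 + 6\right) = 3 \cdot 6 = 18$)
$b{\left(l,G \right)} = -6$
$- 205 b{\left(-13,f{\left(\left(3 - -1\right) + M{\left(3,-5 \right)} \right)} \right)} o = \left(-205\right) \left(-6\right) \left(-53\right) = 1230 \left(-53\right) = -65190$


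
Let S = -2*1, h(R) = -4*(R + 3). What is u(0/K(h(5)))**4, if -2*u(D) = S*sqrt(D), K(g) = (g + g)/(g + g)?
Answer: 0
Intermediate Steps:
h(R) = -12 - 4*R (h(R) = -4*(3 + R) = -12 - 4*R)
K(g) = 1 (K(g) = (2*g)/((2*g)) = (2*g)*(1/(2*g)) = 1)
S = -2
u(D) = sqrt(D) (u(D) = -(-1)*sqrt(D) = sqrt(D))
u(0/K(h(5)))**4 = (sqrt(0/1))**4 = (sqrt(0*1))**4 = (sqrt(0))**4 = 0**4 = 0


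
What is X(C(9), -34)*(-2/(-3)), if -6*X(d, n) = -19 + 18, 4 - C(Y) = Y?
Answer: ⅑ ≈ 0.11111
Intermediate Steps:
C(Y) = 4 - Y
X(d, n) = ⅙ (X(d, n) = -(-19 + 18)/6 = -⅙*(-1) = ⅙)
X(C(9), -34)*(-2/(-3)) = (-2/(-3))/6 = (-2*(-⅓))/6 = (⅙)*(⅔) = ⅑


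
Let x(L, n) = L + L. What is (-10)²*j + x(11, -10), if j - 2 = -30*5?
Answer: -14778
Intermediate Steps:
x(L, n) = 2*L
j = -148 (j = 2 - 30*5 = 2 - 150 = -148)
(-10)²*j + x(11, -10) = (-10)²*(-148) + 2*11 = 100*(-148) + 22 = -14800 + 22 = -14778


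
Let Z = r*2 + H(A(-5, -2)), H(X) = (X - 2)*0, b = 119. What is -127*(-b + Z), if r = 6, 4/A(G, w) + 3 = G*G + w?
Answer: 13589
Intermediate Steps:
A(G, w) = 4/(-3 + w + G²) (A(G, w) = 4/(-3 + (G*G + w)) = 4/(-3 + (G² + w)) = 4/(-3 + (w + G²)) = 4/(-3 + w + G²))
H(X) = 0 (H(X) = (-2 + X)*0 = 0)
Z = 12 (Z = 6*2 + 0 = 12 + 0 = 12)
-127*(-b + Z) = -127*(-1*119 + 12) = -127*(-119 + 12) = -127*(-107) = 13589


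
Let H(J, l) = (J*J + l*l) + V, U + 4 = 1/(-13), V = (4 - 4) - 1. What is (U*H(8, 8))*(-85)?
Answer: 572135/13 ≈ 44010.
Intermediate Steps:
V = -1 (V = 0 - 1 = -1)
U = -53/13 (U = -4 + 1/(-13) = -4 - 1/13 = -53/13 ≈ -4.0769)
H(J, l) = -1 + J**2 + l**2 (H(J, l) = (J*J + l*l) - 1 = (J**2 + l**2) - 1 = -1 + J**2 + l**2)
(U*H(8, 8))*(-85) = -53*(-1 + 8**2 + 8**2)/13*(-85) = -53*(-1 + 64 + 64)/13*(-85) = -53/13*127*(-85) = -6731/13*(-85) = 572135/13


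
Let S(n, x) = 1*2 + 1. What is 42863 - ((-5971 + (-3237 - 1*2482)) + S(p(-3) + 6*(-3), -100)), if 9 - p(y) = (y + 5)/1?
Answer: 54550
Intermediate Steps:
p(y) = 4 - y (p(y) = 9 - (y + 5)/1 = 9 - (5 + y) = 9 + (-5 - y) = 4 - y)
S(n, x) = 3 (S(n, x) = 2 + 1 = 3)
42863 - ((-5971 + (-3237 - 1*2482)) + S(p(-3) + 6*(-3), -100)) = 42863 - ((-5971 + (-3237 - 1*2482)) + 3) = 42863 - ((-5971 + (-3237 - 2482)) + 3) = 42863 - ((-5971 - 5719) + 3) = 42863 - (-11690 + 3) = 42863 - 1*(-11687) = 42863 + 11687 = 54550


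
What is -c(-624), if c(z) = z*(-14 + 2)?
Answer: -7488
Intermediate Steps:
c(z) = -12*z (c(z) = z*(-12) = -12*z)
-c(-624) = -(-12)*(-624) = -1*7488 = -7488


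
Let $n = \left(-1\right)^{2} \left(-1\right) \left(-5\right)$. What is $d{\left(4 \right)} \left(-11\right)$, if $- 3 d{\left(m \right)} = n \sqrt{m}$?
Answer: $\frac{110}{3} \approx 36.667$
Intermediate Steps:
$n = 5$ ($n = 1 \left(-1\right) \left(-5\right) = \left(-1\right) \left(-5\right) = 5$)
$d{\left(m \right)} = - \frac{5 \sqrt{m}}{3}$
$d{\left(4 \right)} \left(-11\right) = - \frac{5 \sqrt{4}}{3} \left(-11\right) = \left(- \frac{5}{3}\right) 2 \left(-11\right) = \left(- \frac{10}{3}\right) \left(-11\right) = \frac{110}{3}$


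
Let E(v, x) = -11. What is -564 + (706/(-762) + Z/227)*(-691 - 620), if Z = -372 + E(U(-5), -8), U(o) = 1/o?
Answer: 82526042/28829 ≈ 2862.6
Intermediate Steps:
Z = -383 (Z = -372 - 11 = -383)
-564 + (706/(-762) + Z/227)*(-691 - 620) = -564 + (706/(-762) - 383/227)*(-691 - 620) = -564 + (706*(-1/762) - 383*1/227)*(-1311) = -564 + (-353/381 - 383/227)*(-1311) = -564 - 226054/86487*(-1311) = -564 + 98785598/28829 = 82526042/28829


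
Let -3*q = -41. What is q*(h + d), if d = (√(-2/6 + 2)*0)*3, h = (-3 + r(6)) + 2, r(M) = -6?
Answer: -287/3 ≈ -95.667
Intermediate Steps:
q = 41/3 (q = -⅓*(-41) = 41/3 ≈ 13.667)
h = -7 (h = (-3 - 6) + 2 = -9 + 2 = -7)
d = 0 (d = (√(-2*⅙ + 2)*0)*3 = (√(-⅓ + 2)*0)*3 = (√(5/3)*0)*3 = ((√15/3)*0)*3 = 0*3 = 0)
q*(h + d) = 41*(-7 + 0)/3 = (41/3)*(-7) = -287/3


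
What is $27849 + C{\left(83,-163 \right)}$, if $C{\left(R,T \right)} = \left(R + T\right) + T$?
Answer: $27606$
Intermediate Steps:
$C{\left(R,T \right)} = R + 2 T$
$27849 + C{\left(83,-163 \right)} = 27849 + \left(83 + 2 \left(-163\right)\right) = 27849 + \left(83 - 326\right) = 27849 - 243 = 27606$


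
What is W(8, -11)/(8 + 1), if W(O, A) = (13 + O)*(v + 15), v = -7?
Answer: 56/3 ≈ 18.667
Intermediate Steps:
W(O, A) = 104 + 8*O (W(O, A) = (13 + O)*(-7 + 15) = (13 + O)*8 = 104 + 8*O)
W(8, -11)/(8 + 1) = (104 + 8*8)/(8 + 1) = (104 + 64)/9 = (1/9)*168 = 56/3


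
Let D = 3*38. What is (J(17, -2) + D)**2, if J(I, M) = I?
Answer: 17161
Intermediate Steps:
D = 114
(J(17, -2) + D)**2 = (17 + 114)**2 = 131**2 = 17161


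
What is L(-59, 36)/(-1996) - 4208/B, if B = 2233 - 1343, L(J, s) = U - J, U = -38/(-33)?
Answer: -139469597/29311260 ≈ -4.7582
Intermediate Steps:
U = 38/33 (U = -38*(-1/33) = 38/33 ≈ 1.1515)
L(J, s) = 38/33 - J
B = 890
L(-59, 36)/(-1996) - 4208/B = (38/33 - 1*(-59))/(-1996) - 4208/890 = (38/33 + 59)*(-1/1996) - 4208*1/890 = (1985/33)*(-1/1996) - 2104/445 = -1985/65868 - 2104/445 = -139469597/29311260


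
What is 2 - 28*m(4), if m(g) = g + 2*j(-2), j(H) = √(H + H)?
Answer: -110 - 112*I ≈ -110.0 - 112.0*I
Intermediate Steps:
j(H) = √2*√H (j(H) = √(2*H) = √2*√H)
m(g) = g + 4*I (m(g) = g + 2*(√2*√(-2)) = g + 2*(√2*(I*√2)) = g + 2*(2*I) = g + 4*I)
2 - 28*m(4) = 2 - 28*(4 + 4*I) = 2 + (-112 - 112*I) = -110 - 112*I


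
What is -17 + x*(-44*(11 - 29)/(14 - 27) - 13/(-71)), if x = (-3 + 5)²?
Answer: -239943/923 ≈ -259.96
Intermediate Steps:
x = 4 (x = 2² = 4)
-17 + x*(-44*(11 - 29)/(14 - 27) - 13/(-71)) = -17 + 4*(-44*(11 - 29)/(14 - 27) - 13/(-71)) = -17 + 4*(-44/((-13/(-18))) - 13*(-1/71)) = -17 + 4*(-44/((-13*(-1/18))) + 13/71) = -17 + 4*(-44/13/18 + 13/71) = -17 + 4*(-44*18/13 + 13/71) = -17 + 4*(-792/13 + 13/71) = -17 + 4*(-56063/923) = -17 - 224252/923 = -239943/923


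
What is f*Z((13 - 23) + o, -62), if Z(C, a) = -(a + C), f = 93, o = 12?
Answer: 5580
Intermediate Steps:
Z(C, a) = -C - a (Z(C, a) = -(C + a) = -C - a)
f*Z((13 - 23) + o, -62) = 93*(-((13 - 23) + 12) - 1*(-62)) = 93*(-(-10 + 12) + 62) = 93*(-1*2 + 62) = 93*(-2 + 62) = 93*60 = 5580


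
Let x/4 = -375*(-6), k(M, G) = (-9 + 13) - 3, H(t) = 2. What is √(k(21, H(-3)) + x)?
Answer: √9001 ≈ 94.874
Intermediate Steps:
k(M, G) = 1 (k(M, G) = 4 - 3 = 1)
x = 9000 (x = 4*(-375*(-6)) = 4*2250 = 9000)
√(k(21, H(-3)) + x) = √(1 + 9000) = √9001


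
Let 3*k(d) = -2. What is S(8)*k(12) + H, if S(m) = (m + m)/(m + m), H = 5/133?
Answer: -251/399 ≈ -0.62907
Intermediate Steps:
k(d) = -⅔ (k(d) = (⅓)*(-2) = -⅔)
H = 5/133 (H = 5*(1/133) = 5/133 ≈ 0.037594)
S(m) = 1 (S(m) = (2*m)/((2*m)) = (2*m)*(1/(2*m)) = 1)
S(8)*k(12) + H = 1*(-⅔) + 5/133 = -⅔ + 5/133 = -251/399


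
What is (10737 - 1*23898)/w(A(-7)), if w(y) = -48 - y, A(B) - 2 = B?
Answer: 13161/43 ≈ 306.07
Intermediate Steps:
A(B) = 2 + B
(10737 - 1*23898)/w(A(-7)) = (10737 - 1*23898)/(-48 - (2 - 7)) = (10737 - 23898)/(-48 - 1*(-5)) = -13161/(-48 + 5) = -13161/(-43) = -13161*(-1/43) = 13161/43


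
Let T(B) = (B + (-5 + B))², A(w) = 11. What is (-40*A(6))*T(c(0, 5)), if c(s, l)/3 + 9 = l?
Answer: -370040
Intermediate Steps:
c(s, l) = -27 + 3*l
T(B) = (-5 + 2*B)²
(-40*A(6))*T(c(0, 5)) = (-40*11)*(-5 + 2*(-27 + 3*5))² = -440*(-5 + 2*(-27 + 15))² = -440*(-5 + 2*(-12))² = -440*(-5 - 24)² = -440*(-29)² = -440*841 = -370040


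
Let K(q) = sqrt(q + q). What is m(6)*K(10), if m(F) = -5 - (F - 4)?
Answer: -14*sqrt(5) ≈ -31.305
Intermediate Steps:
m(F) = -1 - F (m(F) = -5 - (-4 + F) = -5 + (4 - F) = -1 - F)
K(q) = sqrt(2)*sqrt(q) (K(q) = sqrt(2*q) = sqrt(2)*sqrt(q))
m(6)*K(10) = (-1 - 1*6)*(sqrt(2)*sqrt(10)) = (-1 - 6)*(2*sqrt(5)) = -14*sqrt(5)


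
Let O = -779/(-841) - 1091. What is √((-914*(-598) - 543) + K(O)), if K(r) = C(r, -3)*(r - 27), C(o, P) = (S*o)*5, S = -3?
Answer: I*√12532567820371/841 ≈ 4209.4*I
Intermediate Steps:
O = -916752/841 (O = -779*(-1/841) - 1091 = 779/841 - 1091 = -916752/841 ≈ -1090.1)
C(o, P) = -15*o (C(o, P) = -3*o*5 = -15*o)
K(r) = -15*r*(-27 + r) (K(r) = (-15*r)*(r - 27) = (-15*r)*(-27 + r) = -15*r*(-27 + r))
√((-914*(-598) - 543) + K(O)) = √((-914*(-598) - 543) + 15*(-916752/841)*(27 - 1*(-916752/841))) = √((546572 - 543) + 15*(-916752/841)*(27 + 916752/841)) = √(546029 + 15*(-916752/841)*(939459/841)) = √(546029 - 12918763757520/707281) = √(-12532567820371/707281) = I*√12532567820371/841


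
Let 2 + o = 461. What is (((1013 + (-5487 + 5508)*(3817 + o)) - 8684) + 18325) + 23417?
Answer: 123867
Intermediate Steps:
o = 459 (o = -2 + 461 = 459)
(((1013 + (-5487 + 5508)*(3817 + o)) - 8684) + 18325) + 23417 = (((1013 + (-5487 + 5508)*(3817 + 459)) - 8684) + 18325) + 23417 = (((1013 + 21*4276) - 8684) + 18325) + 23417 = (((1013 + 89796) - 8684) + 18325) + 23417 = ((90809 - 8684) + 18325) + 23417 = (82125 + 18325) + 23417 = 100450 + 23417 = 123867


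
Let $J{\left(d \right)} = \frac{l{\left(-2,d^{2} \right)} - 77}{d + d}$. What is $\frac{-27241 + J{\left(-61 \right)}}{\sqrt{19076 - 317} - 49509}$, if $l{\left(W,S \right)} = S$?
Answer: $\frac{27453120069}{49839487214} + \frac{21625799 \sqrt{111}}{149518461642} \approx 0.55235$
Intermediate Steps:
$J{\left(d \right)} = \frac{-77 + d^{2}}{2 d}$ ($J{\left(d \right)} = \frac{d^{2} - 77}{d + d} = \frac{-77 + d^{2}}{2 d}$)
$\frac{-27241 + J{\left(-61 \right)}}{\sqrt{19076 - 317} - 49509} = \frac{-27241 + \frac{-77 + \left(-61\right)^{2}}{2 \left(-61\right)}}{\sqrt{19076 - 317} - 49509} = \frac{-27241 + \frac{1}{2} \left(- \frac{1}{61}\right) \left(-77 + 3721\right)}{\sqrt{18759} - 49509} = \frac{-27241 + \frac{1}{2} \left(- \frac{1}{61}\right) 3644}{13 \sqrt{111} - 49509} = \frac{-27241 - \frac{1822}{61}}{-49509 + 13 \sqrt{111}} = - \frac{1663523}{61 \left(-49509 + 13 \sqrt{111}\right)}$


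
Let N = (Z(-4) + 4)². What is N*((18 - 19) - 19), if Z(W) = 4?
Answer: -1280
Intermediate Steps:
N = 64 (N = (4 + 4)² = 8² = 64)
N*((18 - 19) - 19) = 64*((18 - 19) - 19) = 64*(-1 - 19) = 64*(-20) = -1280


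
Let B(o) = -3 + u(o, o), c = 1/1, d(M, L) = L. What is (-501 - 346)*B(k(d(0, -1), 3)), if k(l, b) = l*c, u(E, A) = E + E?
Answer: 4235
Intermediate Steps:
c = 1
u(E, A) = 2*E
k(l, b) = l (k(l, b) = l*1 = l)
B(o) = -3 + 2*o
(-501 - 346)*B(k(d(0, -1), 3)) = (-501 - 346)*(-3 + 2*(-1)) = -847*(-3 - 2) = -847*(-5) = 4235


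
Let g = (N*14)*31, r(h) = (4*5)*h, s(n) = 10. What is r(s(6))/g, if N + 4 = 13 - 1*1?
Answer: 25/434 ≈ 0.057604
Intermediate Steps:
N = 8 (N = -4 + (13 - 1*1) = -4 + (13 - 1) = -4 + 12 = 8)
r(h) = 20*h
g = 3472 (g = (8*14)*31 = 112*31 = 3472)
r(s(6))/g = (20*10)/3472 = 200*(1/3472) = 25/434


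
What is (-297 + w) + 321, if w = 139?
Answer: 163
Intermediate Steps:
(-297 + w) + 321 = (-297 + 139) + 321 = -158 + 321 = 163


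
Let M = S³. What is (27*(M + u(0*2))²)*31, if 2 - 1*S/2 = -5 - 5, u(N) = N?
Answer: 159953190912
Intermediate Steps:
S = 24 (S = 4 - 2*(-5 - 5) = 4 - 2*(-10) = 4 + 20 = 24)
M = 13824 (M = 24³ = 13824)
(27*(M + u(0*2))²)*31 = (27*(13824 + 0*2)²)*31 = (27*(13824 + 0)²)*31 = (27*13824²)*31 = (27*191102976)*31 = 5159780352*31 = 159953190912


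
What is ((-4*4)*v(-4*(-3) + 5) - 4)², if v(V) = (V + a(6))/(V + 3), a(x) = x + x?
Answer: 18496/25 ≈ 739.84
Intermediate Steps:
a(x) = 2*x
v(V) = (12 + V)/(3 + V) (v(V) = (V + 2*6)/(V + 3) = (V + 12)/(3 + V) = (12 + V)/(3 + V))
((-4*4)*v(-4*(-3) + 5) - 4)² = ((-4*4)*((12 + (-4*(-3) + 5))/(3 + (-4*(-3) + 5))) - 4)² = (-16*(12 + (12 + 5))/(3 + (12 + 5)) - 4)² = (-16*(12 + 17)/(3 + 17) - 4)² = (-16*29/20 - 4)² = (-116/5 - 4)² = (-136/5)² = 18496/25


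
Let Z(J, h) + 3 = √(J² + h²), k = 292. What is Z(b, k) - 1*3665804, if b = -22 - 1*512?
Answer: -3665807 + 2*√92605 ≈ -3.6652e+6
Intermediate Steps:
b = -534 (b = -22 - 512 = -534)
Z(J, h) = -3 + √(J² + h²)
Z(b, k) - 1*3665804 = (-3 + √((-534)² + 292²)) - 1*3665804 = (-3 + √(285156 + 85264)) - 3665804 = (-3 + √370420) - 3665804 = (-3 + 2*√92605) - 3665804 = -3665807 + 2*√92605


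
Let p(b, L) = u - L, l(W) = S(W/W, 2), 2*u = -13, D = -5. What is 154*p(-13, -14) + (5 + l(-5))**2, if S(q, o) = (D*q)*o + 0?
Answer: 1180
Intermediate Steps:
S(q, o) = -5*o*q (S(q, o) = (-5*q)*o + 0 = -5*o*q + 0 = -5*o*q)
u = -13/2 (u = (1/2)*(-13) = -13/2 ≈ -6.5000)
l(W) = -10 (l(W) = -5*2*W/W = -5*2*1 = -10)
p(b, L) = -13/2 - L
154*p(-13, -14) + (5 + l(-5))**2 = 154*(-13/2 - 1*(-14)) + (5 - 10)**2 = 154*(-13/2 + 14) + (-5)**2 = 154*(15/2) + 25 = 1155 + 25 = 1180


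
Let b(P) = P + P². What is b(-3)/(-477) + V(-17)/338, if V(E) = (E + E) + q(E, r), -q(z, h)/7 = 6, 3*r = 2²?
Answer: -6380/26871 ≈ -0.23743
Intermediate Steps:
r = 4/3 (r = (⅓)*2² = (⅓)*4 = 4/3 ≈ 1.3333)
q(z, h) = -42 (q(z, h) = -7*6 = -42)
V(E) = -42 + 2*E (V(E) = (E + E) - 42 = 2*E - 42 = -42 + 2*E)
b(-3)/(-477) + V(-17)/338 = -3*(1 - 3)/(-477) + (-42 + 2*(-17))/338 = -3*(-2)*(-1/477) + (-42 - 34)*(1/338) = 6*(-1/477) - 76*1/338 = -2/159 - 38/169 = -6380/26871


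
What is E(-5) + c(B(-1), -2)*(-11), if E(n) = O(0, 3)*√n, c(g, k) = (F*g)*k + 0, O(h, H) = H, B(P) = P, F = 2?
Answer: -44 + 3*I*√5 ≈ -44.0 + 6.7082*I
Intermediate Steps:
c(g, k) = 2*g*k (c(g, k) = (2*g)*k + 0 = 2*g*k + 0 = 2*g*k)
E(n) = 3*√n
E(-5) + c(B(-1), -2)*(-11) = 3*√(-5) + (2*(-1)*(-2))*(-11) = 3*(I*√5) + 4*(-11) = 3*I*√5 - 44 = -44 + 3*I*√5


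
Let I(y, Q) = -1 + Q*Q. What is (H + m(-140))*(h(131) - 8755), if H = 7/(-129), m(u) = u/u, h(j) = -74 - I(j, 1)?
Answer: -359046/43 ≈ -8349.9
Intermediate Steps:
I(y, Q) = -1 + Q²
h(j) = -74 (h(j) = -74 - (-1 + 1²) = -74 - (-1 + 1) = -74 - 1*0 = -74 + 0 = -74)
m(u) = 1
H = -7/129 (H = -1/129*7 = -7/129 ≈ -0.054264)
(H + m(-140))*(h(131) - 8755) = (-7/129 + 1)*(-74 - 8755) = (122/129)*(-8829) = -359046/43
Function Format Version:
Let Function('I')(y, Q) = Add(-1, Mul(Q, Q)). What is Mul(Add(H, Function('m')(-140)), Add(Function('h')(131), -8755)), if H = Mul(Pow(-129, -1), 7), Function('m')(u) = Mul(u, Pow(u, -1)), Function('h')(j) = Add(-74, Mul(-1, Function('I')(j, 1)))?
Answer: Rational(-359046, 43) ≈ -8349.9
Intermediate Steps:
Function('I')(y, Q) = Add(-1, Pow(Q, 2))
Function('h')(j) = -74 (Function('h')(j) = Add(-74, Mul(-1, Add(-1, Pow(1, 2)))) = Add(-74, Mul(-1, Add(-1, 1))) = Add(-74, Mul(-1, 0)) = Add(-74, 0) = -74)
Function('m')(u) = 1
H = Rational(-7, 129) (H = Mul(Rational(-1, 129), 7) = Rational(-7, 129) ≈ -0.054264)
Mul(Add(H, Function('m')(-140)), Add(Function('h')(131), -8755)) = Mul(Add(Rational(-7, 129), 1), Add(-74, -8755)) = Mul(Rational(122, 129), -8829) = Rational(-359046, 43)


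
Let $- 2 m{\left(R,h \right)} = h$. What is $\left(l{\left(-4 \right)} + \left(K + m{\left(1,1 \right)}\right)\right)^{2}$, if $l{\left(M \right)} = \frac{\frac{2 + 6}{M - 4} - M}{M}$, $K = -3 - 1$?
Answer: $\frac{441}{16} \approx 27.563$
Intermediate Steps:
$K = -4$ ($K = -3 - 1 = -4$)
$m{\left(R,h \right)} = - \frac{h}{2}$
$l{\left(M \right)} = \frac{- M + \frac{8}{-4 + M}}{M}$ ($l{\left(M \right)} = \frac{\frac{8}{-4 + M} - M}{M} = \frac{- M + \frac{8}{-4 + M}}{M}$)
$\left(l{\left(-4 \right)} + \left(K + m{\left(1,1 \right)}\right)\right)^{2} = \left(\frac{8 - \left(-4\right)^{2} + 4 \left(-4\right)}{\left(-4\right) \left(-4 - 4\right)} - \frac{9}{2}\right)^{2} = \left(- \frac{8 - 16 - 16}{4 \left(-8\right)} - \frac{9}{2}\right)^{2} = \left(\left(- \frac{1}{4}\right) \left(- \frac{1}{8}\right) \left(8 - 16 - 16\right) - \frac{9}{2}\right)^{2} = \left(\left(- \frac{1}{4}\right) \left(- \frac{1}{8}\right) \left(-24\right) - \frac{9}{2}\right)^{2} = \left(- \frac{3}{4} - \frac{9}{2}\right)^{2} = \left(- \frac{21}{4}\right)^{2} = \frac{441}{16}$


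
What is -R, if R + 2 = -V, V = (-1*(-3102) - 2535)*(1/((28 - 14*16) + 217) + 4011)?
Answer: 2274266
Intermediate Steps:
V = 2274264 (V = (3102 - 2535)*(1/((28 - 224) + 217) + 4011) = 567*(1/(-196 + 217) + 4011) = 567*(1/21 + 4011) = 567*(84232/21) = 2274264)
R = -2274266 (R = -2 - 1*2274264 = -2 - 2274264 = -2274266)
-R = -1*(-2274266) = 2274266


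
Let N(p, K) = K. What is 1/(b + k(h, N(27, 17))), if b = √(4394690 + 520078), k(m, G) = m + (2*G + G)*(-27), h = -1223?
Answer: -325/230654 - √307173/461308 ≈ -0.0026105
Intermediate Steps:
k(m, G) = m - 81*G (k(m, G) = m + (3*G)*(-27) = m - 81*G)
b = 4*√307173 (b = √4914768 = 4*√307173 ≈ 2216.9)
1/(b + k(h, N(27, 17))) = 1/(4*√307173 + (-1223 - 81*17)) = 1/(4*√307173 + (-1223 - 1377)) = 1/(4*√307173 - 2600) = 1/(-2600 + 4*√307173)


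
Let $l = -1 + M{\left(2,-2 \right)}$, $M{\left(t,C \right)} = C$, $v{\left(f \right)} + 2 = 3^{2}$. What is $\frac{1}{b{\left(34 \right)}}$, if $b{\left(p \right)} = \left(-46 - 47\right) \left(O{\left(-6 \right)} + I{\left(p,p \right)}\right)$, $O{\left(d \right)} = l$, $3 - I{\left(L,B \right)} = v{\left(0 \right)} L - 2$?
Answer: $\frac{1}{21948} \approx 4.5562 \cdot 10^{-5}$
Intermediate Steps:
$v{\left(f \right)} = 7$ ($v{\left(f \right)} = -2 + 3^{2} = -2 + 9 = 7$)
$I{\left(L,B \right)} = 5 - 7 L$ ($I{\left(L,B \right)} = 3 - \left(7 L - 2\right) = 3 - \left(-2 + 7 L\right) = 5 - 7 L$)
$l = -3$ ($l = -1 - 2 = -3$)
$O{\left(d \right)} = -3$
$b{\left(p \right)} = -186 + 651 p$ ($b{\left(p \right)} = \left(-46 - 47\right) \left(-3 - \left(-5 + 7 p\right)\right) = - 93 \left(2 - 7 p\right) = -186 + 651 p$)
$\frac{1}{b{\left(34 \right)}} = \frac{1}{-186 + 651 \cdot 34} = \frac{1}{-186 + 22134} = \frac{1}{21948}$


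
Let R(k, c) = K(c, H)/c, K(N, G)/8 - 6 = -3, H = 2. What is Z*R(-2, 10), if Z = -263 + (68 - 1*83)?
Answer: -3336/5 ≈ -667.20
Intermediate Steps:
K(N, G) = 24 (K(N, G) = 48 + 8*(-3) = 48 - 24 = 24)
R(k, c) = 24/c
Z = -278 (Z = -263 + (68 - 83) = -263 - 15 = -278)
Z*R(-2, 10) = -6672/10 = -278*12/5 = -3336/5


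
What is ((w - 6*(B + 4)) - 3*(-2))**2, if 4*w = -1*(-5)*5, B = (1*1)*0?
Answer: 2209/16 ≈ 138.06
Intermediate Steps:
B = 0 (B = 1*0 = 0)
w = 25/4 (w = (-1*(-5)*5)/4 = (5*5)/4 = (1/4)*25 = 25/4 ≈ 6.2500)
((w - 6*(B + 4)) - 3*(-2))**2 = ((25/4 - 6*(0 + 4)) - 3*(-2))**2 = ((25/4 - 6*4) + 6)**2 = ((25/4 - 1*24) + 6)**2 = ((25/4 - 24) + 6)**2 = (-71/4 + 6)**2 = (-47/4)**2 = 2209/16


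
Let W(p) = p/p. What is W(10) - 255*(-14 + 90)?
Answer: -19379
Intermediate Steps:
W(p) = 1
W(10) - 255*(-14 + 90) = 1 - 255*(-14 + 90) = 1 - 255*76 = 1 - 19380 = -19379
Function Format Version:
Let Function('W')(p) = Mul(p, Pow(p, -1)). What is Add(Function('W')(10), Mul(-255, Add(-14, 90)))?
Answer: -19379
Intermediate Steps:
Function('W')(p) = 1
Add(Function('W')(10), Mul(-255, Add(-14, 90))) = Add(1, Mul(-255, Add(-14, 90))) = Add(1, Mul(-255, 76)) = Add(1, -19380) = -19379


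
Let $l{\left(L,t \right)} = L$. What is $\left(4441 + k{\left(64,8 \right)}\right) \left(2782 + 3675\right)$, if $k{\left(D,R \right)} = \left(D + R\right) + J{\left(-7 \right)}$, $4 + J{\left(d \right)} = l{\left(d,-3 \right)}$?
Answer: $29069414$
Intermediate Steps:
$J{\left(d \right)} = -4 + d$
$k{\left(D,R \right)} = -11 + D + R$ ($k{\left(D,R \right)} = \left(D + R\right) - 11 = -11 + D + R$)
$\left(4441 + k{\left(64,8 \right)}\right) \left(2782 + 3675\right) = \left(4441 + \left(-11 + 64 + 8\right)\right) \left(2782 + 3675\right) = \left(4441 + 61\right) 6457 = 4502 \cdot 6457 = 29069414$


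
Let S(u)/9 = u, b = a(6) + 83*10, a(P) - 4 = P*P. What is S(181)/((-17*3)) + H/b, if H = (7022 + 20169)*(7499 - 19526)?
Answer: -1853305693/4930 ≈ -3.7592e+5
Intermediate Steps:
a(P) = 4 + P² (a(P) = 4 + P*P = 4 + P²)
H = -327026157 (H = 27191*(-12027) = -327026157)
b = 870 (b = (4 + 6²) + 83*10 = (4 + 36) + 830 = 40 + 830 = 870)
S(u) = 9*u
S(181)/((-17*3)) + H/b = (9*181)/((-17*3)) - 327026157/870 = 1629/(-51) - 327026157*1/870 = 1629*(-1/51) - 109008719/290 = -543/17 - 109008719/290 = -1853305693/4930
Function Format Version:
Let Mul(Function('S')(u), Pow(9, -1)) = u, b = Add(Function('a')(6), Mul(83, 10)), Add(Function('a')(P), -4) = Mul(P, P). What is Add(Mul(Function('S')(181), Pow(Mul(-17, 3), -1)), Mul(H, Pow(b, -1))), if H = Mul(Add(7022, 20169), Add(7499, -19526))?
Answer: Rational(-1853305693, 4930) ≈ -3.7592e+5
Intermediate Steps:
Function('a')(P) = Add(4, Pow(P, 2)) (Function('a')(P) = Add(4, Mul(P, P)) = Add(4, Pow(P, 2)))
H = -327026157 (H = Mul(27191, -12027) = -327026157)
b = 870 (b = Add(Add(4, Pow(6, 2)), Mul(83, 10)) = Add(Add(4, 36), 830) = Add(40, 830) = 870)
Function('S')(u) = Mul(9, u)
Add(Mul(Function('S')(181), Pow(Mul(-17, 3), -1)), Mul(H, Pow(b, -1))) = Add(Mul(Mul(9, 181), Pow(Mul(-17, 3), -1)), Mul(-327026157, Pow(870, -1))) = Add(Mul(1629, Pow(-51, -1)), Mul(-327026157, Rational(1, 870))) = Add(Mul(1629, Rational(-1, 51)), Rational(-109008719, 290)) = Add(Rational(-543, 17), Rational(-109008719, 290)) = Rational(-1853305693, 4930)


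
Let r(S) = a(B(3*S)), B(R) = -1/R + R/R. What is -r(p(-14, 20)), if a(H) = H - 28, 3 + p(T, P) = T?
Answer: 1376/51 ≈ 26.980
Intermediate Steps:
B(R) = 1 - 1/R (B(R) = -1/R + 1 = 1 - 1/R)
p(T, P) = -3 + T
a(H) = -28 + H
r(S) = -28 + (-1 + 3*S)/(3*S) (r(S) = -28 + (-1 + 3*S)/((3*S)) = -28 + (1/(3*S))*(-1 + 3*S) = -28 + (-1 + 3*S)/(3*S))
-r(p(-14, 20)) = -(-27 - 1/(3*(-3 - 14))) = -(-27 - ⅓/(-17)) = -(-27 - ⅓*(-1/17)) = -(-27 + 1/51) = -1*(-1376/51) = 1376/51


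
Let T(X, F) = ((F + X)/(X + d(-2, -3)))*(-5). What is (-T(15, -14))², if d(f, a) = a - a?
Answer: ⅑ ≈ 0.11111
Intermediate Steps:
d(f, a) = 0
T(X, F) = -5*(F + X)/X (T(X, F) = ((F + X)/(X + 0))*(-5) = ((F + X)/X)*(-5) = -5*(F + X)/X)
(-T(15, -14))² = (-(-5 - 5*(-14)/15))² = (-(-5 - 5*(-14)*1/15))² = (-(-5 + 14/3))² = (-1*(-⅓))² = (⅓)² = ⅑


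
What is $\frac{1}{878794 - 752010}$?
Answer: $\frac{1}{126784} \approx 7.8874 \cdot 10^{-6}$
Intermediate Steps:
$\frac{1}{878794 - 752010} = \frac{1}{126784}$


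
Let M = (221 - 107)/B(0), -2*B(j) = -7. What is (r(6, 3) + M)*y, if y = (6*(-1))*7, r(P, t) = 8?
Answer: -1704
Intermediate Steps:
B(j) = 7/2 (B(j) = -½*(-7) = 7/2)
y = -42 (y = -6*7 = -42)
M = 228/7 (M = (221 - 107)/(7/2) = 114*(2/7) = 228/7 ≈ 32.571)
(r(6, 3) + M)*y = (8 + 228/7)*(-42) = (284/7)*(-42) = -1704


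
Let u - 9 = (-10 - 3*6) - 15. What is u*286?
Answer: -9724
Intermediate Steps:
u = -34 (u = 9 + ((-10 - 3*6) - 15) = 9 + ((-10 - 18) - 15) = 9 + (-28 - 15) = 9 - 43 = -34)
u*286 = -34*286 = -9724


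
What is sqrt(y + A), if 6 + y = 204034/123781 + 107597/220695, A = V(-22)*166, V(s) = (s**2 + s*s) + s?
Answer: sqrt(117187556758813940527644915)/27317847795 ≈ 396.27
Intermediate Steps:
V(s) = s + 2*s**2 (V(s) = (s**2 + s**2) + s = 2*s**2 + s = s + 2*s**2)
A = 157036 (A = -22*(1 + 2*(-22))*166 = -22*(1 - 44)*166 = -22*(-43)*166 = 946*166 = 157036)
y = -105559338883/27317847795 (y = -6 + (204034/123781 + 107597/220695) = -6 + 58347747887/27317847795 = -105559338883/27317847795 ≈ -3.8641)
sqrt(y + A) = sqrt(-105559338883/27317847795 + 157036) = sqrt(4289779986996737/27317847795) = sqrt(117187556758813940527644915)/27317847795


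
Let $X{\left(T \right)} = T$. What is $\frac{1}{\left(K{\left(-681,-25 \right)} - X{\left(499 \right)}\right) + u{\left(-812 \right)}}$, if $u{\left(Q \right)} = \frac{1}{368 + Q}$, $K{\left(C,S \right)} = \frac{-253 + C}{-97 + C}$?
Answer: $- \frac{172716}{85978325} \approx -0.0020088$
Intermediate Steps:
$K{\left(C,S \right)} = \frac{-253 + C}{-97 + C}$
$\frac{1}{\left(K{\left(-681,-25 \right)} - X{\left(499 \right)}\right) + u{\left(-812 \right)}} = \frac{1}{\left(\frac{-253 - 681}{-97 - 681} - 499\right) + \frac{1}{368 - 812}} = \frac{1}{\left(\frac{1}{-778} \left(-934\right) - 499\right) + \frac{1}{-444}} = \frac{1}{\left(\left(- \frac{1}{778}\right) \left(-934\right) - 499\right) - \frac{1}{444}} = \frac{1}{\left(\frac{467}{389} - 499\right) - \frac{1}{444}} = \frac{1}{- \frac{193644}{389} - \frac{1}{444}} = \frac{1}{- \frac{85978325}{172716}} = - \frac{172716}{85978325}$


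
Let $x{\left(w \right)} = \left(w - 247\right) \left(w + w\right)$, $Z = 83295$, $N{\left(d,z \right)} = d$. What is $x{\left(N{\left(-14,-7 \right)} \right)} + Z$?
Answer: $90603$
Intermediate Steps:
$x{\left(w \right)} = 2 w \left(-247 + w\right)$ ($x{\left(w \right)} = \left(-247 + w\right) 2 w = 2 w \left(-247 + w\right)$)
$x{\left(N{\left(-14,-7 \right)} \right)} + Z = 2 \left(-14\right) \left(-247 - 14\right) + 83295 = 2 \left(-14\right) \left(-261\right) + 83295 = 7308 + 83295 = 90603$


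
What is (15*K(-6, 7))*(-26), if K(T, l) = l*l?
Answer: -19110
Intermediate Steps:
K(T, l) = l²
(15*K(-6, 7))*(-26) = (15*7²)*(-26) = (15*49)*(-26) = 735*(-26) = -19110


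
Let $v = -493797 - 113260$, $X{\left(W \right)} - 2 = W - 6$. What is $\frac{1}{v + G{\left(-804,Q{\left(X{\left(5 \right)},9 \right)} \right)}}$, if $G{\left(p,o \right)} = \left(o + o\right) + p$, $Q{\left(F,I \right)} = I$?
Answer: $- \frac{1}{607843} \approx -1.6452 \cdot 10^{-6}$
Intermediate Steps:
$X{\left(W \right)} = -4 + W$ ($X{\left(W \right)} = 2 + \left(W - 6\right) = 2 + \left(-6 + W\right) = -4 + W$)
$v = -607057$
$G{\left(p,o \right)} = p + 2 o$ ($G{\left(p,o \right)} = 2 o + p = p + 2 o$)
$\frac{1}{v + G{\left(-804,Q{\left(X{\left(5 \right)},9 \right)} \right)}} = \frac{1}{-607057 + \left(-804 + 2 \cdot 9\right)} = \frac{1}{-607057 + \left(-804 + 18\right)} = \frac{1}{-607057 - 786} = \frac{1}{-607843} = - \frac{1}{607843}$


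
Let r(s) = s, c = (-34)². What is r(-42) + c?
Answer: 1114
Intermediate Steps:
c = 1156
r(-42) + c = -42 + 1156 = 1114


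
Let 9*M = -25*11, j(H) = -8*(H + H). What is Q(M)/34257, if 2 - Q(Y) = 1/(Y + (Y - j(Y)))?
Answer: 367/6280450 ≈ 5.8435e-5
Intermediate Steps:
j(H) = -16*H
M = -275/9 (M = (-25*11)/9 = (1/9)*(-275) = -275/9 ≈ -30.556)
Q(Y) = 2 - 1/(18*Y) (Q(Y) = 2 - 1/(Y + (Y - (-16)*Y)) = 2 - 1/(Y + (Y + 16*Y)) = 2 - 1/(Y + 17*Y) = 2 - 1/(18*Y))
Q(M)/34257 = (2 - 1/(18*(-275/9)))/34257 = (2 - 1/18*(-9/275))*(1/34257) = (2 + 1/550)*(1/34257) = (1101/550)*(1/34257) = 367/6280450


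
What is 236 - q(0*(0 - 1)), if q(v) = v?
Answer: 236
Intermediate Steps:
236 - q(0*(0 - 1)) = 236 - 0*(0 - 1) = 236 - 0*(-1) = 236 - 1*0 = 236 + 0 = 236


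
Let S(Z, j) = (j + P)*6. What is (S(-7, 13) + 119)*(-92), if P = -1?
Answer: -17572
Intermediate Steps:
S(Z, j) = -6 + 6*j (S(Z, j) = (j - 1)*6 = (-1 + j)*6 = -6 + 6*j)
(S(-7, 13) + 119)*(-92) = ((-6 + 6*13) + 119)*(-92) = ((-6 + 78) + 119)*(-92) = (72 + 119)*(-92) = 191*(-92) = -17572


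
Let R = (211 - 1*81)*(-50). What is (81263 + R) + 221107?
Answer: 295870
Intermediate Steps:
R = -6500 (R = (211 - 81)*(-50) = 130*(-50) = -6500)
(81263 + R) + 221107 = (81263 - 6500) + 221107 = 74763 + 221107 = 295870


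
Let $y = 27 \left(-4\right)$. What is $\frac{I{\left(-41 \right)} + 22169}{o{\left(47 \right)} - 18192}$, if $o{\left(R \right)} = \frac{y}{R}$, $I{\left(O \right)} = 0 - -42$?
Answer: $- \frac{1043917}{855132} \approx -1.2208$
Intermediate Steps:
$I{\left(O \right)} = 42$ ($I{\left(O \right)} = 0 + 42 = 42$)
$y = -108$
$o{\left(R \right)} = - \frac{108}{R}$
$\frac{I{\left(-41 \right)} + 22169}{o{\left(47 \right)} - 18192} = \frac{42 + 22169}{- \frac{108}{47} - 18192} = \frac{22211}{\left(-108\right) \frac{1}{47} - 18192} = \frac{22211}{- \frac{108}{47} - 18192} = \frac{22211}{- \frac{855132}{47}} = 22211 \left(- \frac{47}{855132}\right) = - \frac{1043917}{855132}$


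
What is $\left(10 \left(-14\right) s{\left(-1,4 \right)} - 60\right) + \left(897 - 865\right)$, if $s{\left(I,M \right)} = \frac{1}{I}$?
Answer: $112$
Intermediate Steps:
$\left(10 \left(-14\right) s{\left(-1,4 \right)} - 60\right) + \left(897 - 865\right) = \left(\frac{10 \left(-14\right)}{-1} - 60\right) + \left(897 - 865\right) = \left(\left(-140\right) \left(-1\right) - 60\right) + 32 = \left(140 - 60\right) + 32 = 80 + 32 = 112$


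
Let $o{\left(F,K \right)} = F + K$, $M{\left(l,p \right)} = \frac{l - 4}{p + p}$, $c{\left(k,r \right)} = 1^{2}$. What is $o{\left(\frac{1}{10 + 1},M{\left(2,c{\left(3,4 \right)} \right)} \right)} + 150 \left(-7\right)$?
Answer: $- \frac{11560}{11} \approx -1050.9$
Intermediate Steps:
$c{\left(k,r \right)} = 1$
$M{\left(l,p \right)} = \frac{-4 + l}{2 p}$
$o{\left(\frac{1}{10 + 1},M{\left(2,c{\left(3,4 \right)} \right)} \right)} + 150 \left(-7\right) = \left(\frac{1}{10 + 1} + \frac{-4 + 2}{2 \cdot 1}\right) + 150 \left(-7\right) = \left(\frac{1}{11} + \frac{1}{2} \cdot 1 \left(-2\right)\right) - 1050 = \left(\frac{1}{11} - 1\right) - 1050 = - \frac{10}{11} - 1050 = - \frac{11560}{11}$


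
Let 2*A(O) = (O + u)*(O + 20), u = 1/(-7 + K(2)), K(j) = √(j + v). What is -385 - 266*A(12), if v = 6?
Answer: -2079945/41 + 8512*√2/41 ≈ -50437.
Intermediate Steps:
K(j) = √(6 + j) (K(j) = √(j + 6) = √(6 + j))
u = 1/(-7 + 2*√2) (u = 1/(-7 + √(6 + 2)) = 1/(-7 + √8) = 1/(-7 + 2*√2) ≈ -0.23972)
A(O) = (20 + O)*(-7/41 + O - 2*√2/41)/2 (A(O) = ((O + (-7/41 - 2*√2/41))*(O + 20))/2 = ((-7/41 + O - 2*√2/41)*(20 + O))/2 = ((20 + O)*(-7/41 + O - 2*√2/41))/2 = (20 + O)*(-7/41 + O - 2*√2/41)/2)
-385 - 266*A(12) = -385 - 266*(-70/41 + (½)*12² - 20*√2/41 + (813/82)*12 - 1/41*12*√2) = -385 - 266*(-70/41 + (½)*144 - 20*√2/41 + 4878/41 - 12*√2/41) = -385 - 266*(-70/41 + 72 - 20*√2/41 + 4878/41 - 12*√2/41) = -385 - 266*(7760/41 - 32*√2/41) = -385 + (-2064160/41 + 8512*√2/41) = -2079945/41 + 8512*√2/41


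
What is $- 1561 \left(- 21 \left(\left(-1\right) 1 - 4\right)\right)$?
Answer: $-163905$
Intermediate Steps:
$- 1561 \left(- 21 \left(\left(-1\right) 1 - 4\right)\right) = - 1561 \left(- 21 \left(-1 - 4\right)\right) = - 1561 \left(\left(-21\right) \left(-5\right)\right) = \left(-1561\right) 105 = -163905$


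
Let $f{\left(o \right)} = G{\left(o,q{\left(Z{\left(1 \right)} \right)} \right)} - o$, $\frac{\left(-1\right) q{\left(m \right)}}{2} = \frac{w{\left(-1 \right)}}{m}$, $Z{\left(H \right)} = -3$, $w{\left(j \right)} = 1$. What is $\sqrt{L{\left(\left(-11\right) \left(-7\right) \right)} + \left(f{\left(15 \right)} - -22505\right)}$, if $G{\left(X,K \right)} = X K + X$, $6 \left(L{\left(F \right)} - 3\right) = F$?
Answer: $\frac{\sqrt{811110}}{6} \approx 150.1$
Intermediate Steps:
$L{\left(F \right)} = 3 + \frac{F}{6}$
$q{\left(m \right)} = - \frac{2}{m}$ ($q{\left(m \right)} = - 2 \cdot 1 \frac{1}{m} = - \frac{2}{m}$)
$G{\left(X,K \right)} = X + K X$ ($G{\left(X,K \right)} = K X + X = X + K X$)
$f{\left(o \right)} = \frac{2 o}{3}$ ($f{\left(o \right)} = o \left(1 - \frac{2}{-3}\right) - o = o \left(1 - - \frac{2}{3}\right) - o = o \left(1 + \frac{2}{3}\right) - o = o \frac{5}{3} - o = \frac{5 o}{3} - o = \frac{2 o}{3}$)
$\sqrt{L{\left(\left(-11\right) \left(-7\right) \right)} + \left(f{\left(15 \right)} - -22505\right)} = \sqrt{\left(3 + \frac{\left(-11\right) \left(-7\right)}{6}\right) + \left(\frac{2}{3} \cdot 15 - -22505\right)} = \sqrt{\left(3 + \frac{1}{6} \cdot 77\right) + \left(10 + 22505\right)} = \sqrt{\left(3 + \frac{77}{6}\right) + 22515} = \sqrt{\frac{95}{6} + 22515} = \sqrt{\frac{135185}{6}} = \frac{\sqrt{811110}}{6}$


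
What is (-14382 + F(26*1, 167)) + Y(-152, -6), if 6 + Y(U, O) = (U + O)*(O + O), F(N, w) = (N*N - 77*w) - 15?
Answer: -24690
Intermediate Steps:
F(N, w) = -15 + N² - 77*w (F(N, w) = (N² - 77*w) - 15 = -15 + N² - 77*w)
Y(U, O) = -6 + 2*O*(O + U) (Y(U, O) = -6 + (U + O)*(O + O) = -6 + (O + U)*(2*O) = -6 + 2*O*(O + U))
(-14382 + F(26*1, 167)) + Y(-152, -6) = (-14382 + (-15 + (26*1)² - 77*167)) + (-6 + 2*(-6)² + 2*(-6)*(-152)) = (-14382 + (-15 + 26² - 12859)) + (-6 + 2*36 + 1824) = (-14382 + (-15 + 676 - 12859)) + (-6 + 72 + 1824) = (-14382 - 12198) + 1890 = -26580 + 1890 = -24690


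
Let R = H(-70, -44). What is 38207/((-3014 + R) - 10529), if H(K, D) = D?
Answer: -38207/13587 ≈ -2.8120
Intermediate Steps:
R = -44
38207/((-3014 + R) - 10529) = 38207/((-3014 - 44) - 10529) = 38207/(-3058 - 10529) = 38207/(-13587) = 38207*(-1/13587) = -38207/13587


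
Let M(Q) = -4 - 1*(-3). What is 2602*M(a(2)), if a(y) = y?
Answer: -2602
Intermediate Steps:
M(Q) = -1 (M(Q) = -4 + 3 = -1)
2602*M(a(2)) = 2602*(-1) = -2602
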